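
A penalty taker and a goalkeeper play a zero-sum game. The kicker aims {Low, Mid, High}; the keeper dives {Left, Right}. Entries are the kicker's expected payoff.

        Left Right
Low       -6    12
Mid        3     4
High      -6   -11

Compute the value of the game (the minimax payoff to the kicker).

3

Row minima: Low → -6, Mid → 3, High → -11; maximin = 3.
Column maxima: Left → 3, Right → 12; minimax = 3.
Since maximin = minimax = 3, there is a saddle point and the value is 3.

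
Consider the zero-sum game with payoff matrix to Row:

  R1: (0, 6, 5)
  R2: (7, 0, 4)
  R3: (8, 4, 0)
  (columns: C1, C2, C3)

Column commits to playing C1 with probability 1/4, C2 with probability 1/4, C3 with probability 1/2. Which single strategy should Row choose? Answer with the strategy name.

R1

Expected payoff of R1: (1/4)·0 + (1/4)·6 + (1/2)·5 = 4.
Expected payoff of R2: (1/4)·7 + (1/4)·0 + (1/2)·4 = 15/4.
Expected payoff of R3: (1/4)·8 + (1/4)·4 + (1/2)·0 = 3.
The largest is 4, so Row's best response is R1.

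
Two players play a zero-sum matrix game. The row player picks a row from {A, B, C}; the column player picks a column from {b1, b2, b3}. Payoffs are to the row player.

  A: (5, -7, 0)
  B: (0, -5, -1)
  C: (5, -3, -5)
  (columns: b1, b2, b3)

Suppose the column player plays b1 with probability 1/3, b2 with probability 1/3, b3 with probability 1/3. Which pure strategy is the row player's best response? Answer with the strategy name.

Expected payoff of A: (1/3)·5 + (1/3)·(-7) + (1/3)·0 = -2/3.
Expected payoff of B: (1/3)·0 + (1/3)·(-5) + (1/3)·(-1) = -2.
Expected payoff of C: (1/3)·5 + (1/3)·(-3) + (1/3)·(-5) = -1.
The largest is -2/3, so the row player's best response is A.

A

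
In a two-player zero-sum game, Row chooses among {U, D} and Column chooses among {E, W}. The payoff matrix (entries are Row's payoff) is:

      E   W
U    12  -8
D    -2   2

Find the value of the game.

Row minima: U → -8, D → -2; maximin = -2.
Column maxima: E → 12, W → 2; minimax = 2.
-2 ≠ 2, so there is no saddle point; optimal play is mixed.
Let Row play U with probability p. Expected payoff against E: 12p + (-2)(1−p) = 14p − 2; against W: (-8)p + 2(1−p) = −10p + 2.
Setting these equal: 14p − 2 = −10p + 2 ⇒ 24p = 4 ⇒ p = 1/6, and the value is (14)·(1/6) − 2 = 1/3.
For Column: with q = P(E), equating U's and D's payoffs gives 20q − 8 = −4q + 2 ⇒ q = 5/12.

1/3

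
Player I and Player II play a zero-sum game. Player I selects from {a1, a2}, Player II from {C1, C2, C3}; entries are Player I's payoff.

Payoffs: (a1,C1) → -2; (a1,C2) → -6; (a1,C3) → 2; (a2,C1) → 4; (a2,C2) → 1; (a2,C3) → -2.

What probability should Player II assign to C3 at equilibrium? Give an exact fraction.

Row minima: a1 → -6, a2 → -2; maximin = -2.
Column maxima: C1 → 4, C2 → 1, C3 → 2; minimax = 1.
-2 ≠ 1, so there is no saddle point; optimal play is mixed.
C1 is strictly dominated by C2 (it gives Player I strictly more in every row), so Player II never plays it.
On the remaining 2×2 (a1, a2 vs C2, C3):
Let Player I play a1 with probability p. Expected payoff against C2: (-6)p + 1(1−p) = −7p + 1; against C3: 2p + (-2)(1−p) = 4p − 2.
Setting these equal: −7p + 1 = 4p − 2 ⇒ −11p = -3 ⇒ p = 3/11, and the value is (-7)·(3/11) + 1 = -10/11.
For Player II: with q = P(C2), equating a1's and a2's payoffs gives −8q + 2 = 3q − 2 ⇒ q = 4/11.

7/11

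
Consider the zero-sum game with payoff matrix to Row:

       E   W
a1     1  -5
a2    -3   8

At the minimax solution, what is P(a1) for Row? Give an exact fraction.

Row minima: a1 → -5, a2 → -3; maximin = -3.
Column maxima: E → 1, W → 8; minimax = 1.
-3 ≠ 1, so there is no saddle point; optimal play is mixed.
Let Row play a1 with probability p. Expected payoff against E: 1p + (-3)(1−p) = 4p − 3; against W: (-5)p + 8(1−p) = −13p + 8.
Setting these equal: 4p − 3 = −13p + 8 ⇒ 17p = 11 ⇒ p = 11/17, and the value is (4)·(11/17) − 3 = -7/17.
For Column: with q = P(E), equating a1's and a2's payoffs gives 6q − 5 = −11q + 8 ⇒ q = 13/17.

11/17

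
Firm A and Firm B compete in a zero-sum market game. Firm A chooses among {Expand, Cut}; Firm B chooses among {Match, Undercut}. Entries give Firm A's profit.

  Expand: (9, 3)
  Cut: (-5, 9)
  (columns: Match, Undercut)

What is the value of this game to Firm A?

24/5

Row minima: Expand → 3, Cut → -5; maximin = 3.
Column maxima: Match → 9, Undercut → 9; minimax = 9.
3 ≠ 9, so there is no saddle point; optimal play is mixed.
Let Firm A play Expand with probability p. Expected payoff against Match: 9p + (-5)(1−p) = 14p − 5; against Undercut: 3p + 9(1−p) = −6p + 9.
Setting these equal: 14p − 5 = −6p + 9 ⇒ 20p = 14 ⇒ p = 7/10, and the value is (14)·(7/10) − 5 = 24/5.
For Firm B: with q = P(Match), equating Expand's and Cut's payoffs gives 6q + 3 = −14q + 9 ⇒ q = 3/10.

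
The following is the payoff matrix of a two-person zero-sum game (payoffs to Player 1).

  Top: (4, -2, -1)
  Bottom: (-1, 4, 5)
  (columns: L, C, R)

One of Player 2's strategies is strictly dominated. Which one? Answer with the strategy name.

R

C holds Player 1's payoff strictly below R in every row: -2 < -1, 4 < 5.
So R is strictly dominated for Player 2.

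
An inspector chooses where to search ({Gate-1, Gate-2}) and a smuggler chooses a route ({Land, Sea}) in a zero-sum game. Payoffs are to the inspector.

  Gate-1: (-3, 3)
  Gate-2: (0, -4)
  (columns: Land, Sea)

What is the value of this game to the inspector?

-6/5

Row minima: Gate-1 → -3, Gate-2 → -4; maximin = -3.
Column maxima: Land → 0, Sea → 3; minimax = 0.
-3 ≠ 0, so there is no saddle point; optimal play is mixed.
Let the inspector play Gate-1 with probability p. Expected payoff against Land: (-3)p + 0(1−p) = −3p; against Sea: 3p + (-4)(1−p) = 7p − 4.
Setting these equal: −3p = 7p − 4 ⇒ −10p = -4 ⇒ p = 2/5, and the value is (-3)·(2/5) = -6/5.
For the smuggler: with q = P(Land), equating Gate-1's and Gate-2's payoffs gives −6q + 3 = 4q − 4 ⇒ q = 7/10.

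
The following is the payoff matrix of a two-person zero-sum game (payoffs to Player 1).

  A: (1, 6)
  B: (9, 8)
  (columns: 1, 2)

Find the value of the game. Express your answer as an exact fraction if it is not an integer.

Row minima: A → 1, B → 8; maximin = 8.
Column maxima: 1 → 9, 2 → 8; minimax = 8.
Since maximin = minimax = 8, there is a saddle point and the value is 8.

8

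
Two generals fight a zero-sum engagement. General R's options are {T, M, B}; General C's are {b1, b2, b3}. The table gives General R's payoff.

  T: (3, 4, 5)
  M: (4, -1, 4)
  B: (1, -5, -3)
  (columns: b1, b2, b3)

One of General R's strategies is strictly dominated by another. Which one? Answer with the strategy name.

T gives a strictly higher payoff than B against every column: 3 > 1, 4 > -5, 5 > -3.
So B is strictly dominated and General R never plays it.

B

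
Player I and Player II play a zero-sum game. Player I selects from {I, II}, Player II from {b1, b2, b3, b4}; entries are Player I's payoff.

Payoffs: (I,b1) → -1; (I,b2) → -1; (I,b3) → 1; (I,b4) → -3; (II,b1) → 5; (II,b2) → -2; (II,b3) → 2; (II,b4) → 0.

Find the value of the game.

Row minima: I → -3, II → -2; maximin = -2.
Column maxima: b1 → 5, b2 → -1, b3 → 2, b4 → 0; minimax = -1.
-2 ≠ -1, so there is no saddle point; optimal play is mixed.
b1 is strictly dominated by b4 (it gives Player I strictly more in every row), so Player II never plays it.
b3 is strictly dominated by b2 (it gives Player I strictly more in every row), so Player II never plays it.
On the remaining 2×2 (I, II vs b2, b4):
Let Player I play I with probability p. Expected payoff against b2: (-1)p + (-2)(1−p) = p − 2; against b4: (-3)p + 0(1−p) = −3p.
Setting these equal: p − 2 = −3p ⇒ 4p = 2 ⇒ p = 1/2, and the value is (1)·(1/2) − 2 = -3/2.
For Player II: with q = P(b2), equating I's and II's payoffs gives 2q − 3 = −2q ⇒ q = 3/4.

-3/2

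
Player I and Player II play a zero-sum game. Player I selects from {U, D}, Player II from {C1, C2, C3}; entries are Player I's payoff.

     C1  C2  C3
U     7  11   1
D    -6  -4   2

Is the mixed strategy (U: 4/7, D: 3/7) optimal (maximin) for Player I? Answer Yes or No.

Yes

Against C1 this mix gives (4/7)·7 + (3/7)·(-6) = 10/7.
Against C2 this mix gives (4/7)·11 + (3/7)·(-4) = 32/7.
Against C3 this mix gives (4/7)·1 + (3/7)·2 = 10/7.
All of Player II's active replies (C1, C3) yield 10/7, and no column does worse for Player I. The mix makes Player II indifferent and guarantees 10/7, so it is optimal.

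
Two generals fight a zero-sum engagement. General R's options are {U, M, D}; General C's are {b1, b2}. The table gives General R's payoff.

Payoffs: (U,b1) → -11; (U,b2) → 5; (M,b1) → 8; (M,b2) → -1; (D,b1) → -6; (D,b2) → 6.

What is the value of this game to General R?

Row minima: U → -11, M → -1, D → -6; maximin = -1.
Column maxima: b1 → 8, b2 → 6; minimax = 6.
-1 ≠ 6, so there is no saddle point; optimal play is mixed.
U is strictly dominated by D, so General R never plays it.
On the remaining 2×2 (M, D vs b1, b2):
Let General R play M with probability p. Expected payoff against b1: 8p + (-6)(1−p) = 14p − 6; against b2: (-1)p + 6(1−p) = −7p + 6.
Setting these equal: 14p − 6 = −7p + 6 ⇒ 21p = 12 ⇒ p = 4/7, and the value is (14)·(4/7) − 6 = 2.
For General C: with q = P(b1), equating M's and D's payoffs gives 9q − 1 = −12q + 6 ⇒ q = 1/3.

2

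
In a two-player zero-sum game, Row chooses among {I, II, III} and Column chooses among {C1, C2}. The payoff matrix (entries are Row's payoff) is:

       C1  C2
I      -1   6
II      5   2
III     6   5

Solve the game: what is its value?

Row minima: I → -1, II → 2, III → 5; maximin = 5.
Column maxima: C1 → 6, C2 → 6; minimax = 6.
5 ≠ 6, so there is no saddle point; optimal play is mixed.
II is strictly dominated by III, so Row never plays it.
On the remaining 2×2 (I, III vs C1, C2):
Let Row play I with probability p. Expected payoff against C1: (-1)p + 6(1−p) = −7p + 6; against C2: 6p + 5(1−p) = p + 5.
Setting these equal: −7p + 6 = p + 5 ⇒ −8p = -1 ⇒ p = 1/8, and the value is (-7)·(1/8) + 6 = 41/8.
For Column: with q = P(C1), equating I's and III's payoffs gives −7q + 6 = q + 5 ⇒ q = 1/8.

41/8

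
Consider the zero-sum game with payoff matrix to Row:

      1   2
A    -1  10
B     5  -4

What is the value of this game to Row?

Row minima: A → -1, B → -4; maximin = -1.
Column maxima: 1 → 5, 2 → 10; minimax = 5.
-1 ≠ 5, so there is no saddle point; optimal play is mixed.
Let Row play A with probability p. Expected payoff against 1: (-1)p + 5(1−p) = −6p + 5; against 2: 10p + (-4)(1−p) = 14p − 4.
Setting these equal: −6p + 5 = 14p − 4 ⇒ −20p = -9 ⇒ p = 9/20, and the value is (-6)·(9/20) + 5 = 23/10.
For Column: with q = P(1), equating A's and B's payoffs gives −11q + 10 = 9q − 4 ⇒ q = 7/10.

23/10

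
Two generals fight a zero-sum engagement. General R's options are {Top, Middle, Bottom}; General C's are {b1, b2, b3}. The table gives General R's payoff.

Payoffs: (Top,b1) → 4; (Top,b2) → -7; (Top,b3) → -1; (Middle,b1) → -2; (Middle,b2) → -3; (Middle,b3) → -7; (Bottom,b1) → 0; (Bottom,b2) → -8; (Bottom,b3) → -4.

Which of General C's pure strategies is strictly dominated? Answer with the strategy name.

b2 holds General R's payoff strictly below b1 in every row: -7 < 4, -3 < -2, -8 < 0.
So b1 is strictly dominated for General C.

b1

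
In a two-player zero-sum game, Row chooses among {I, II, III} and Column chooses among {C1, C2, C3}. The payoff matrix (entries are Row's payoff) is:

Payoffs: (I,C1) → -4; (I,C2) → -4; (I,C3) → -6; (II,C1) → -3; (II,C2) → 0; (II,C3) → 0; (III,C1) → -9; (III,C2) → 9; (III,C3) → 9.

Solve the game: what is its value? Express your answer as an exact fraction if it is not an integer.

-3

Row minima: I → -6, II → -3, III → -9; maximin = -3.
Column maxima: C1 → -3, C2 → 9, C3 → 9; minimax = -3.
Since maximin = minimax = -3, there is a saddle point and the value is -3.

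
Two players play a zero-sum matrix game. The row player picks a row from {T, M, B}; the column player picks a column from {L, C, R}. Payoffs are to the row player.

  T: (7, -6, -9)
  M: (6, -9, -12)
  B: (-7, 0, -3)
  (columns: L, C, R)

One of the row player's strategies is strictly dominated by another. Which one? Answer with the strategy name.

T gives a strictly higher payoff than M against every column: 7 > 6, -6 > -9, -9 > -12.
So M is strictly dominated and the row player never plays it.

M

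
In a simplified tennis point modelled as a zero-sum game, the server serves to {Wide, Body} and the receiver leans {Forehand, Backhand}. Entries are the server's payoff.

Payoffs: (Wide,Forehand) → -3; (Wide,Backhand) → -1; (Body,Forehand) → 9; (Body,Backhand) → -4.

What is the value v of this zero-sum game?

Row minima: Wide → -3, Body → -4; maximin = -3.
Column maxima: Forehand → 9, Backhand → -1; minimax = -1.
-3 ≠ -1, so there is no saddle point; optimal play is mixed.
Let the server play Wide with probability p. Expected payoff against Forehand: (-3)p + 9(1−p) = −12p + 9; against Backhand: (-1)p + (-4)(1−p) = 3p − 4.
Setting these equal: −12p + 9 = 3p − 4 ⇒ −15p = -13 ⇒ p = 13/15, and the value is (-12)·(13/15) + 9 = -7/5.
For the receiver: with q = P(Forehand), equating Wide's and Body's payoffs gives −2q − 1 = 13q − 4 ⇒ q = 1/5.

-7/5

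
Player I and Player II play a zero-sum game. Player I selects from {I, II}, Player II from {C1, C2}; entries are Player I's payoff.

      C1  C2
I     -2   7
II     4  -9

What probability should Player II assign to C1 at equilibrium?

Row minima: I → -2, II → -9; maximin = -2.
Column maxima: C1 → 4, C2 → 7; minimax = 4.
-2 ≠ 4, so there is no saddle point; optimal play is mixed.
Let Player I play I with probability p. Expected payoff against C1: (-2)p + 4(1−p) = −6p + 4; against C2: 7p + (-9)(1−p) = 16p − 9.
Setting these equal: −6p + 4 = 16p − 9 ⇒ −22p = -13 ⇒ p = 13/22, and the value is (-6)·(13/22) + 4 = 5/11.
For Player II: with q = P(C1), equating I's and II's payoffs gives −9q + 7 = 13q − 9 ⇒ q = 8/11.

8/11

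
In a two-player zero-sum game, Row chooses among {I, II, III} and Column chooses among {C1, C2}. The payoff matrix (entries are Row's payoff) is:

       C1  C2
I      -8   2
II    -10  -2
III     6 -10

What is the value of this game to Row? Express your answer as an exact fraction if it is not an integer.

Row minima: I → -8, II → -10, III → -10; maximin = -8.
Column maxima: C1 → 6, C2 → 2; minimax = 2.
-8 ≠ 2, so there is no saddle point; optimal play is mixed.
II is strictly dominated by I, so Row never plays it.
On the remaining 2×2 (I, III vs C1, C2):
Let Row play I with probability p. Expected payoff against C1: (-8)p + 6(1−p) = −14p + 6; against C2: 2p + (-10)(1−p) = 12p − 10.
Setting these equal: −14p + 6 = 12p − 10 ⇒ −26p = -16 ⇒ p = 8/13, and the value is (-14)·(8/13) + 6 = -34/13.
For Column: with q = P(C1), equating I's and III's payoffs gives −10q + 2 = 16q − 10 ⇒ q = 6/13.

-34/13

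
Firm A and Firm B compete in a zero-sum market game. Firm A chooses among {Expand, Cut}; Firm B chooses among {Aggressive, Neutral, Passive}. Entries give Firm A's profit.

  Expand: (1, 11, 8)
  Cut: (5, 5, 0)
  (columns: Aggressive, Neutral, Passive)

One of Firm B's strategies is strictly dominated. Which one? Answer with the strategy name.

Passive holds Firm A's payoff strictly below Neutral in every row: 8 < 11, 0 < 5.
So Neutral is strictly dominated for Firm B.

Neutral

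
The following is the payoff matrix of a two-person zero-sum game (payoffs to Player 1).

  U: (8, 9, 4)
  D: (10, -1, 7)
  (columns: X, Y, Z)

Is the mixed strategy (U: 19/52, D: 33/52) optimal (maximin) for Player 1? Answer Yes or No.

Against X this mix gives (19/52)·8 + (33/52)·10 = 241/26.
Against Y this mix gives (19/52)·9 + (33/52)·(-1) = 69/26.
Against Z this mix gives (19/52)·4 + (33/52)·7 = 307/52.
Player 2 will play Y, holding Player 1 to 69/26. Shifting weight toward the row that does better against Y would raise this floor (the equalizing mix achieves 67/13 against both Y and Z), so the proposed strategy is not optimal.

No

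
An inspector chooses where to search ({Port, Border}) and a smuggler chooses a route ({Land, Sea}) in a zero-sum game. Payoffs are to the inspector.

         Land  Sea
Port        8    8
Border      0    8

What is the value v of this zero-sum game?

Row minima: Port → 8, Border → 0; maximin = 8.
Column maxima: Land → 8, Sea → 8; minimax = 8.
Since maximin = minimax = 8, there is a saddle point and the value is 8.

8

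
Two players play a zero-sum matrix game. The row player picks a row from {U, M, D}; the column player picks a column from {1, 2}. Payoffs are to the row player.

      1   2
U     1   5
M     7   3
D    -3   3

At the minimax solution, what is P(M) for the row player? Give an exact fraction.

1/2

Row minima: U → 1, M → 3, D → -3; maximin = 3.
Column maxima: 1 → 7, 2 → 5; minimax = 5.
3 ≠ 5, so there is no saddle point; optimal play is mixed.
D is strictly dominated by U, so the row player never plays it.
On the remaining 2×2 (U, M vs 1, 2):
Let the row player play U with probability p. Expected payoff against 1: 1p + 7(1−p) = −6p + 7; against 2: 5p + 3(1−p) = 2p + 3.
Setting these equal: −6p + 7 = 2p + 3 ⇒ −8p = -4 ⇒ p = 1/2, and the value is (-6)·(1/2) + 7 = 4.
For the column player: with q = P(1), equating U's and M's payoffs gives −4q + 5 = 4q + 3 ⇒ q = 1/4.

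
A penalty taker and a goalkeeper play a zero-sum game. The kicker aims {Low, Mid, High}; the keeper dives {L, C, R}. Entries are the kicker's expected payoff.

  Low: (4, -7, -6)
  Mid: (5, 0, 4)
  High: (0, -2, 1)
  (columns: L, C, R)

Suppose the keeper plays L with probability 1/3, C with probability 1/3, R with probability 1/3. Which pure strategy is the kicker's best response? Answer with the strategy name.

Mid

Expected payoff of Low: (1/3)·4 + (1/3)·(-7) + (1/3)·(-6) = -3.
Expected payoff of Mid: (1/3)·5 + (1/3)·0 + (1/3)·4 = 3.
Expected payoff of High: (1/3)·0 + (1/3)·(-2) + (1/3)·1 = -1/3.
The largest is 3, so the kicker's best response is Mid.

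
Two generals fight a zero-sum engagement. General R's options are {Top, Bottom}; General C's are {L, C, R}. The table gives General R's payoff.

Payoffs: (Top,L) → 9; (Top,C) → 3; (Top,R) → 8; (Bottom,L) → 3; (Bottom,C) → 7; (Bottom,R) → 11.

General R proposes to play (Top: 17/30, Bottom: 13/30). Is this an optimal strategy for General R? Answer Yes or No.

Against L this mix gives (17/30)·9 + (13/30)·3 = 32/5.
Against C this mix gives (17/30)·3 + (13/30)·7 = 71/15.
Against R this mix gives (17/30)·8 + (13/30)·11 = 93/10.
General C will play C, holding General R to 71/15. Shifting weight toward the row that does better against C would raise this floor (the equalizing mix achieves 27/5 against both C and L), so the proposed strategy is not optimal.

No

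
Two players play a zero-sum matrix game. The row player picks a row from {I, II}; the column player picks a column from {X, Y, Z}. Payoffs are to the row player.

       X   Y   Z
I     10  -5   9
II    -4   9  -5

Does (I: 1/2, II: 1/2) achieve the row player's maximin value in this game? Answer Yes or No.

Against X this mix gives (1/2)·10 + (1/2)·(-4) = 3.
Against Y this mix gives (1/2)·(-5) + (1/2)·9 = 2.
Against Z this mix gives (1/2)·9 + (1/2)·(-5) = 2.
All of the column player's active replies (Y, Z) yield 2, and no column does worse for the row player. The mix makes the column player indifferent and guarantees 2, so it is optimal.

Yes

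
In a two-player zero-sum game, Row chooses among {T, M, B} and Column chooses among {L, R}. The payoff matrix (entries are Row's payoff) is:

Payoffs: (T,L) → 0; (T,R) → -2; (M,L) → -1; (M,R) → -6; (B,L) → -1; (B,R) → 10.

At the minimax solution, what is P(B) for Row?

2/13

Row minima: T → -2, M → -6, B → -1; maximin = -1.
Column maxima: L → 0, R → 10; minimax = 0.
-1 ≠ 0, so there is no saddle point; optimal play is mixed.
M is strictly dominated by T, so Row never plays it.
On the remaining 2×2 (T, B vs L, R):
Let Row play T with probability p. Expected payoff against L: 0p + (-1)(1−p) = p − 1; against R: (-2)p + 10(1−p) = −12p + 10.
Setting these equal: p − 1 = −12p + 10 ⇒ 13p = 11 ⇒ p = 11/13, and the value is (1)·(11/13) − 1 = -2/13.
For Column: with q = P(L), equating T's and B's payoffs gives 2q − 2 = −11q + 10 ⇒ q = 12/13.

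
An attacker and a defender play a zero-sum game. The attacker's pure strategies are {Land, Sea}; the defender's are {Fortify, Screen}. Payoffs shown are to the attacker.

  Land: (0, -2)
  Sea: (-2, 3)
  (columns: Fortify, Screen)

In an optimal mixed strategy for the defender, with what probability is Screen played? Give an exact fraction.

Row minima: Land → -2, Sea → -2; maximin = -2.
Column maxima: Fortify → 0, Screen → 3; minimax = 0.
-2 ≠ 0, so there is no saddle point; optimal play is mixed.
Let the attacker play Land with probability p. Expected payoff against Fortify: 0p + (-2)(1−p) = 2p − 2; against Screen: (-2)p + 3(1−p) = −5p + 3.
Setting these equal: 2p − 2 = −5p + 3 ⇒ 7p = 5 ⇒ p = 5/7, and the value is (2)·(5/7) − 2 = -4/7.
For the defender: with q = P(Fortify), equating Land's and Sea's payoffs gives 2q − 2 = −5q + 3 ⇒ q = 5/7.

2/7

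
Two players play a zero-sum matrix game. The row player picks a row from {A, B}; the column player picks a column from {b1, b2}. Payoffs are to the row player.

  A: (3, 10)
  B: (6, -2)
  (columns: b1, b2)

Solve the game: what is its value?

22/5

Row minima: A → 3, B → -2; maximin = 3.
Column maxima: b1 → 6, b2 → 10; minimax = 6.
3 ≠ 6, so there is no saddle point; optimal play is mixed.
Let the row player play A with probability p. Expected payoff against b1: 3p + 6(1−p) = −3p + 6; against b2: 10p + (-2)(1−p) = 12p − 2.
Setting these equal: −3p + 6 = 12p − 2 ⇒ −15p = -8 ⇒ p = 8/15, and the value is (-3)·(8/15) + 6 = 22/5.
For the column player: with q = P(b1), equating A's and B's payoffs gives −7q + 10 = 8q − 2 ⇒ q = 4/5.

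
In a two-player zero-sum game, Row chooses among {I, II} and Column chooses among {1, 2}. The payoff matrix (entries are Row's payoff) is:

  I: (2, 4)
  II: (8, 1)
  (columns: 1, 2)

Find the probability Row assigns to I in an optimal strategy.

Row minima: I → 2, II → 1; maximin = 2.
Column maxima: 1 → 8, 2 → 4; minimax = 4.
2 ≠ 4, so there is no saddle point; optimal play is mixed.
Let Row play I with probability p. Expected payoff against 1: 2p + 8(1−p) = −6p + 8; against 2: 4p + 1(1−p) = 3p + 1.
Setting these equal: −6p + 8 = 3p + 1 ⇒ −9p = -7 ⇒ p = 7/9, and the value is (-6)·(7/9) + 8 = 10/3.
For Column: with q = P(1), equating I's and II's payoffs gives −2q + 4 = 7q + 1 ⇒ q = 1/3.

7/9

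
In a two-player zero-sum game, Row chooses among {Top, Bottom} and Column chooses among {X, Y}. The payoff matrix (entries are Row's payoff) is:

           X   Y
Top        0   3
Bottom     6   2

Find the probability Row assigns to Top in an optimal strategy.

4/7

Row minima: Top → 0, Bottom → 2; maximin = 2.
Column maxima: X → 6, Y → 3; minimax = 3.
2 ≠ 3, so there is no saddle point; optimal play is mixed.
Let Row play Top with probability p. Expected payoff against X: 0p + 6(1−p) = −6p + 6; against Y: 3p + 2(1−p) = p + 2.
Setting these equal: −6p + 6 = p + 2 ⇒ −7p = -4 ⇒ p = 4/7, and the value is (-6)·(4/7) + 6 = 18/7.
For Column: with q = P(X), equating Top's and Bottom's payoffs gives −3q + 3 = 4q + 2 ⇒ q = 1/7.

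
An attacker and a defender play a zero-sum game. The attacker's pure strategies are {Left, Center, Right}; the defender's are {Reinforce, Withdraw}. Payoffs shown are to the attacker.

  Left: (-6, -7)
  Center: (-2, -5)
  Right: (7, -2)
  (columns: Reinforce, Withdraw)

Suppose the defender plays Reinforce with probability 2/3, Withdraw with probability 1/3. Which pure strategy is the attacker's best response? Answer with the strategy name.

Right

Expected payoff of Left: (2/3)·(-6) + (1/3)·(-7) = -19/3.
Expected payoff of Center: (2/3)·(-2) + (1/3)·(-5) = -3.
Expected payoff of Right: (2/3)·7 + (1/3)·(-2) = 4.
The largest is 4, so the attacker's best response is Right.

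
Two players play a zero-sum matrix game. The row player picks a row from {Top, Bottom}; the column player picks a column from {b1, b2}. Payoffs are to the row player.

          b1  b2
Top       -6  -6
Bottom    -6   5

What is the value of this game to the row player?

Row minima: Top → -6, Bottom → -6; maximin = -6.
Column maxima: b1 → -6, b2 → 5; minimax = -6.
Since maximin = minimax = -6, there is a saddle point and the value is -6.

-6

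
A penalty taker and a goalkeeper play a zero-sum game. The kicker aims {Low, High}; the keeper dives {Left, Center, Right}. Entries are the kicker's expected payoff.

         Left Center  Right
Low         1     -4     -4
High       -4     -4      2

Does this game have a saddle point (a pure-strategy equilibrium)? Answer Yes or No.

Row minima: Low → -4, High → -4; maximin = -4.
Column maxima: Left → 1, Center → -4, Right → 2; minimax = -4.
maximin = minimax = -4, so a saddle point exists.

Yes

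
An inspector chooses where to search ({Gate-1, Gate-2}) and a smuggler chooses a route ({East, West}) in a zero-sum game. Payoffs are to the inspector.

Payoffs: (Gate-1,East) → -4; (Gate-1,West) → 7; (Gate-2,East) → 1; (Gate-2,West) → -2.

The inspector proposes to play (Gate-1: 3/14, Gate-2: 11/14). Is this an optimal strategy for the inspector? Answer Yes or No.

Against East this mix gives (3/14)·(-4) + (11/14)·1 = -1/14.
Against West this mix gives (3/14)·7 + (11/14)·(-2) = -1/14.
All of the smuggler's active replies (East, West) yield -1/14, and no column does worse for the inspector. The mix makes the smuggler indifferent and guarantees -1/14, so it is optimal.

Yes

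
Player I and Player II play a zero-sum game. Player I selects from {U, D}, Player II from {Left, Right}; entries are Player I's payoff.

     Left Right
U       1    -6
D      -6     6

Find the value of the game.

-30/19

Row minima: U → -6, D → -6; maximin = -6.
Column maxima: Left → 1, Right → 6; minimax = 1.
-6 ≠ 1, so there is no saddle point; optimal play is mixed.
Let Player I play U with probability p. Expected payoff against Left: 1p + (-6)(1−p) = 7p − 6; against Right: (-6)p + 6(1−p) = −12p + 6.
Setting these equal: 7p − 6 = −12p + 6 ⇒ 19p = 12 ⇒ p = 12/19, and the value is (7)·(12/19) − 6 = -30/19.
For Player II: with q = P(Left), equating U's and D's payoffs gives 7q − 6 = −12q + 6 ⇒ q = 12/19.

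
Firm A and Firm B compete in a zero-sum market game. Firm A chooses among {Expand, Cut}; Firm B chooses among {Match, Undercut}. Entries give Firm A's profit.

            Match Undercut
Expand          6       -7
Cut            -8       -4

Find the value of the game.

-80/17

Row minima: Expand → -7, Cut → -8; maximin = -7.
Column maxima: Match → 6, Undercut → -4; minimax = -4.
-7 ≠ -4, so there is no saddle point; optimal play is mixed.
Let Firm A play Expand with probability p. Expected payoff against Match: 6p + (-8)(1−p) = 14p − 8; against Undercut: (-7)p + (-4)(1−p) = −3p − 4.
Setting these equal: 14p − 8 = −3p − 4 ⇒ 17p = 4 ⇒ p = 4/17, and the value is (14)·(4/17) − 8 = -80/17.
For Firm B: with q = P(Match), equating Expand's and Cut's payoffs gives 13q − 7 = −4q − 4 ⇒ q = 3/17.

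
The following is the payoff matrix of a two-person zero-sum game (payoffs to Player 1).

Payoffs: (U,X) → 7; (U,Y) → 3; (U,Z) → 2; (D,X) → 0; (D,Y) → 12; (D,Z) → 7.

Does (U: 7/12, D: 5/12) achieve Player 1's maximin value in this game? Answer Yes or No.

Against X this mix gives (7/12)·7 + (5/12)·0 = 49/12.
Against Y this mix gives (7/12)·3 + (5/12)·12 = 27/4.
Against Z this mix gives (7/12)·2 + (5/12)·7 = 49/12.
All of Player 2's active replies (X, Z) yield 49/12, and no column does worse for Player 1. The mix makes Player 2 indifferent and guarantees 49/12, so it is optimal.

Yes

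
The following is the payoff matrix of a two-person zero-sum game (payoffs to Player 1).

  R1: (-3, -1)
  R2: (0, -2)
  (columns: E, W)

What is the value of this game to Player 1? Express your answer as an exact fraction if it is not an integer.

-3/2

Row minima: R1 → -3, R2 → -2; maximin = -2.
Column maxima: E → 0, W → -1; minimax = -1.
-2 ≠ -1, so there is no saddle point; optimal play is mixed.
Let Player 1 play R1 with probability p. Expected payoff against E: (-3)p + 0(1−p) = −3p; against W: (-1)p + (-2)(1−p) = p − 2.
Setting these equal: −3p = p − 2 ⇒ −4p = -2 ⇒ p = 1/2, and the value is (-3)·(1/2) = -3/2.
For Player 2: with q = P(E), equating R1's and R2's payoffs gives −2q − 1 = 2q − 2 ⇒ q = 1/4.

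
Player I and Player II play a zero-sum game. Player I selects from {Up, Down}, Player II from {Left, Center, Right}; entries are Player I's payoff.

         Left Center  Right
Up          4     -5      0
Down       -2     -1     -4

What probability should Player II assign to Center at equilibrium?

1/2

Row minima: Up → -5, Down → -4; maximin = -4.
Column maxima: Left → 4, Center → -1, Right → 0; minimax = -1.
-4 ≠ -1, so there is no saddle point; optimal play is mixed.
Left is strictly dominated by Right (it gives Player I strictly more in every row), so Player II never plays it.
On the remaining 2×2 (Up, Down vs Center, Right):
Let Player I play Up with probability p. Expected payoff against Center: (-5)p + (-1)(1−p) = −4p − 1; against Right: 0p + (-4)(1−p) = 4p − 4.
Setting these equal: −4p − 1 = 4p − 4 ⇒ −8p = -3 ⇒ p = 3/8, and the value is (-4)·(3/8) − 1 = -5/2.
For Player II: with q = P(Center), equating Up's and Down's payoffs gives −5q = 3q − 4 ⇒ q = 1/2.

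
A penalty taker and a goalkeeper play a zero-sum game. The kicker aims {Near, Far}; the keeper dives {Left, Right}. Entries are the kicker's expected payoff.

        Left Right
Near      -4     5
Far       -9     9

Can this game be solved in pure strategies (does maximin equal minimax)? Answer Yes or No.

Yes

Row minima: Near → -4, Far → -9; maximin = -4.
Column maxima: Left → -4, Right → 9; minimax = -4.
maximin = minimax = -4, so a saddle point exists.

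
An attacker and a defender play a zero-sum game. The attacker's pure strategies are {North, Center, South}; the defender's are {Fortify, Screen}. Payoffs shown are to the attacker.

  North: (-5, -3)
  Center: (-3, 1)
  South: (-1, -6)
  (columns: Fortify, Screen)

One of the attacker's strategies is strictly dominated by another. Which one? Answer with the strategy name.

Center gives a strictly higher payoff than North against every column: -3 > -5, 1 > -3.
So North is strictly dominated and the attacker never plays it.

North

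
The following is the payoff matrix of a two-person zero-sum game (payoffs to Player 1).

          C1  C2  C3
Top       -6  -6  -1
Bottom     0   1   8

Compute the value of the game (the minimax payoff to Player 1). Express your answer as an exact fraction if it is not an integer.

Row minima: Top → -6, Bottom → 0; maximin = 0.
Column maxima: C1 → 0, C2 → 1, C3 → 8; minimax = 0.
Since maximin = minimax = 0, there is a saddle point and the value is 0.

0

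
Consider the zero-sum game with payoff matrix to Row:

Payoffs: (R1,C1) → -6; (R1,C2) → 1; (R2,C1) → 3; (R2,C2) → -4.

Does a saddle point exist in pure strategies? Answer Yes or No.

Row minima: R1 → -6, R2 → -4; maximin = -4.
Column maxima: C1 → 3, C2 → 1; minimax = 1.
-4 ≠ 1, so no pure-strategy equilibrium exists.

No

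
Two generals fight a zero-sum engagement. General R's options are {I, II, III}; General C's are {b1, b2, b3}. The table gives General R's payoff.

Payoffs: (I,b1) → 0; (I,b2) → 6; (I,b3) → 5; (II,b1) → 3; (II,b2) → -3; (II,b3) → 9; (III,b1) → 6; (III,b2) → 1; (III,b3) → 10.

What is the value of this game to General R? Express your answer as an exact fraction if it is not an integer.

36/11

Row minima: I → 0, II → -3, III → 1; maximin = 1.
Column maxima: b1 → 6, b2 → 6, b3 → 10; minimax = 6.
1 ≠ 6, so there is no saddle point; optimal play is mixed.
II is strictly dominated by III, so General R never plays it.
b3 is strictly dominated by b1 (it gives General R strictly more in every row), so General C never plays it.
On the remaining 2×2 (I, III vs b1, b2):
Let General R play I with probability p. Expected payoff against b1: 0p + 6(1−p) = −6p + 6; against b2: 6p + 1(1−p) = 5p + 1.
Setting these equal: −6p + 6 = 5p + 1 ⇒ −11p = -5 ⇒ p = 5/11, and the value is (-6)·(5/11) + 6 = 36/11.
For General C: with q = P(b1), equating I's and III's payoffs gives −6q + 6 = 5q + 1 ⇒ q = 5/11.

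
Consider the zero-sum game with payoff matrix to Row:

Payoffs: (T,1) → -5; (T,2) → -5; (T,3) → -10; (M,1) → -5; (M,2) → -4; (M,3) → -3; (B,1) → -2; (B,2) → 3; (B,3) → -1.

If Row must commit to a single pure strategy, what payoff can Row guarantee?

-2

Row minima: T → -10, M → -5, B → -2.
The best of these is -2.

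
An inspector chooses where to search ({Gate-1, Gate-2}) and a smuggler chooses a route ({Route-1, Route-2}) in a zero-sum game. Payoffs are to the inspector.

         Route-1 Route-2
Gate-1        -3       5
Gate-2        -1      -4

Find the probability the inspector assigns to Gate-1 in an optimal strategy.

Row minima: Gate-1 → -3, Gate-2 → -4; maximin = -3.
Column maxima: Route-1 → -1, Route-2 → 5; minimax = -1.
-3 ≠ -1, so there is no saddle point; optimal play is mixed.
Let the inspector play Gate-1 with probability p. Expected payoff against Route-1: (-3)p + (-1)(1−p) = −2p − 1; against Route-2: 5p + (-4)(1−p) = 9p − 4.
Setting these equal: −2p − 1 = 9p − 4 ⇒ −11p = -3 ⇒ p = 3/11, and the value is (-2)·(3/11) − 1 = -17/11.
For the smuggler: with q = P(Route-1), equating Gate-1's and Gate-2's payoffs gives −8q + 5 = 3q − 4 ⇒ q = 9/11.

3/11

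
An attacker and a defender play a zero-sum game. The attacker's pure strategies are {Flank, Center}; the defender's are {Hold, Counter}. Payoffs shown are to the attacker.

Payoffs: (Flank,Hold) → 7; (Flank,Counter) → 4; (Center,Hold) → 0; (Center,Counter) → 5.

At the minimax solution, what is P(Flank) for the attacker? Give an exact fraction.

5/8

Row minima: Flank → 4, Center → 0; maximin = 4.
Column maxima: Hold → 7, Counter → 5; minimax = 5.
4 ≠ 5, so there is no saddle point; optimal play is mixed.
Let the attacker play Flank with probability p. Expected payoff against Hold: 7p + 0(1−p) = 7p; against Counter: 4p + 5(1−p) = −p + 5.
Setting these equal: 7p = −p + 5 ⇒ 8p = 5 ⇒ p = 5/8, and the value is (7)·(5/8) = 35/8.
For the defender: with q = P(Hold), equating Flank's and Center's payoffs gives 3q + 4 = −5q + 5 ⇒ q = 1/8.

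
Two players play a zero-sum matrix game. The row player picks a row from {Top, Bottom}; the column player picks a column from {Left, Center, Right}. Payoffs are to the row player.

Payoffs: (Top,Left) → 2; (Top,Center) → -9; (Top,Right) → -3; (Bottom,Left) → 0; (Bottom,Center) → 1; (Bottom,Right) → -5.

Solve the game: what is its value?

Row minima: Top → -9, Bottom → -5; maximin = -5.
Column maxima: Left → 2, Center → 1, Right → -3; minimax = -3.
-5 ≠ -3, so there is no saddle point; optimal play is mixed.
Left is strictly dominated by Right (it gives the row player strictly more in every row), so the column player never plays it.
On the remaining 2×2 (Top, Bottom vs Center, Right):
Let the row player play Top with probability p. Expected payoff against Center: (-9)p + 1(1−p) = −10p + 1; against Right: (-3)p + (-5)(1−p) = 2p − 5.
Setting these equal: −10p + 1 = 2p − 5 ⇒ −12p = -6 ⇒ p = 1/2, and the value is (-10)·(1/2) + 1 = -4.
For the column player: with q = P(Center), equating Top's and Bottom's payoffs gives −6q − 3 = 6q − 5 ⇒ q = 1/6.

-4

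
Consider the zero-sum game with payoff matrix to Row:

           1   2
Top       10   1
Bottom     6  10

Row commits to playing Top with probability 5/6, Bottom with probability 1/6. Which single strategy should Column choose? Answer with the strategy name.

If Column plays 1, Row's expected payoff is (5/6)·10 + (1/6)·6 = 28/3.
If Column plays 2, Row's expected payoff is (5/6)·1 + (1/6)·10 = 5/2.
Column minimizes Row's payoff; the smallest is 5/2, so the best response is 2.

2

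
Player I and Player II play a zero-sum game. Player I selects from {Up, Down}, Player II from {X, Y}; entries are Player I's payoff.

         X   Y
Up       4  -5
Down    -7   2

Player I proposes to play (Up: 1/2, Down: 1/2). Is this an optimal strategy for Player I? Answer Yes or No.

Against X this mix gives (1/2)·4 + (1/2)·(-7) = -3/2.
Against Y this mix gives (1/2)·(-5) + (1/2)·2 = -3/2.
All of Player II's active replies (X, Y) yield -3/2, and no column does worse for Player I. The mix makes Player II indifferent and guarantees -3/2, so it is optimal.

Yes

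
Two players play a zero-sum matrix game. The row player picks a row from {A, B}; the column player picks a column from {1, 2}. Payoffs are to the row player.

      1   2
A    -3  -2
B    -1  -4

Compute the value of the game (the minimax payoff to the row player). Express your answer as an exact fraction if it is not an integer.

-5/2

Row minima: A → -3, B → -4; maximin = -3.
Column maxima: 1 → -1, 2 → -2; minimax = -2.
-3 ≠ -2, so there is no saddle point; optimal play is mixed.
Let the row player play A with probability p. Expected payoff against 1: (-3)p + (-1)(1−p) = −2p − 1; against 2: (-2)p + (-4)(1−p) = 2p − 4.
Setting these equal: −2p − 1 = 2p − 4 ⇒ −4p = -3 ⇒ p = 3/4, and the value is (-2)·(3/4) − 1 = -5/2.
For the column player: with q = P(1), equating A's and B's payoffs gives −q − 2 = 3q − 4 ⇒ q = 1/2.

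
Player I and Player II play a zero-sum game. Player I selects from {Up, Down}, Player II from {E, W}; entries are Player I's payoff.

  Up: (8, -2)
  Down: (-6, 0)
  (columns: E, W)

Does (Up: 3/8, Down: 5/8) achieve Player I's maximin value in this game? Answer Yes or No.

Yes

Against E this mix gives (3/8)·8 + (5/8)·(-6) = -3/4.
Against W this mix gives (3/8)·(-2) + (5/8)·0 = -3/4.
All of Player II's active replies (E, W) yield -3/4, and no column does worse for Player I. The mix makes Player II indifferent and guarantees -3/4, so it is optimal.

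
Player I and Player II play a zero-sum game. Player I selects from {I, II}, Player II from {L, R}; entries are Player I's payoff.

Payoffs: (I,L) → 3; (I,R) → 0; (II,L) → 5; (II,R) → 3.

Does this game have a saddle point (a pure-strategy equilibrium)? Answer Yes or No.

Row minima: I → 0, II → 3; maximin = 3.
Column maxima: L → 5, R → 3; minimax = 3.
maximin = minimax = 3, so a saddle point exists.

Yes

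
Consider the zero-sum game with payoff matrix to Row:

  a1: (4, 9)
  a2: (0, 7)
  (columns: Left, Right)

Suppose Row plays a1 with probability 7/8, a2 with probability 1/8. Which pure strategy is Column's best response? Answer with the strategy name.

Left

If Column plays Left, Row's expected payoff is (7/8)·4 + (1/8)·0 = 7/2.
If Column plays Right, Row's expected payoff is (7/8)·9 + (1/8)·7 = 35/4.
Column minimizes Row's payoff; the smallest is 7/2, so the best response is Left.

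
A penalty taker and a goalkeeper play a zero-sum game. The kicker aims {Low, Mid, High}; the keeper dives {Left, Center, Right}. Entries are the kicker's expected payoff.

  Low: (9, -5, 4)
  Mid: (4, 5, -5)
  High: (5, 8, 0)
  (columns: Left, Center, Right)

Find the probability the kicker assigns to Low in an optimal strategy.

Row minima: Low → -5, Mid → -5, High → 0; maximin = 0.
Column maxima: Left → 9, Center → 8, Right → 4; minimax = 4.
0 ≠ 4, so there is no saddle point; optimal play is mixed.
Mid is strictly dominated by High, so the kicker never plays it.
Left is strictly dominated by Right (it gives the kicker strictly more in every row), so the keeper never plays it.
On the remaining 2×2 (Low, High vs Center, Right):
Let the kicker play Low with probability p. Expected payoff against Center: (-5)p + 8(1−p) = −13p + 8; against Right: 4p + 0(1−p) = 4p.
Setting these equal: −13p + 8 = 4p ⇒ −17p = -8 ⇒ p = 8/17, and the value is (-13)·(8/17) + 8 = 32/17.
For the keeper: with q = P(Center), equating Low's and High's payoffs gives −9q + 4 = 8q ⇒ q = 4/17.

8/17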